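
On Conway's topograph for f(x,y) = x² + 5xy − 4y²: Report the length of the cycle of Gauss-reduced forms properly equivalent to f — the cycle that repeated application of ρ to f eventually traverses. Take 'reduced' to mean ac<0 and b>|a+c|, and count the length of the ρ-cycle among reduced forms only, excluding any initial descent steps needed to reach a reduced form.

D = 41, ⌊√D⌋ = 6
river: ρ → (-4,3,2)
river: ρ → (2,5,-2)
river: ρ → (-2,3,4)
river: ρ → (4,5,-1)
river: ρ → (-1,5,4)
river: ρ → (4,3,-2)
river: ρ → (-2,5,2)
river: ρ → (2,3,-4)
river: ρ → (-4,5,1)
river: ρ → (1,5,-4)
ρ-cycle length = 10 (tail of 0 descent steps not counted)

10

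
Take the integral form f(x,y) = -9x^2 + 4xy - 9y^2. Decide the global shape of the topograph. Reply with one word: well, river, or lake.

D = b²−4ac = 4² − 4·(-9)·(-9) = -308
D < 0 ⇒ definite ⇒ every region one sign ⇒ single well

well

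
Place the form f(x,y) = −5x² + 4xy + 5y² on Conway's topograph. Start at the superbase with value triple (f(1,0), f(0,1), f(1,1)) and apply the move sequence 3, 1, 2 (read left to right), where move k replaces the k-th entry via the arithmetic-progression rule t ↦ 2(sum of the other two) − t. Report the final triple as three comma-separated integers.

start (-5,5,4) = (f(1,0),f(0,1),f(1,1))
replace slot 3: 2·((-5)+5) − 4 = -4 → (-5,5,-4)
replace slot 1: 2·(5+(-4)) − (-5) = 7 → (7,5,-4)
replace slot 2: 2·(7+(-4)) − 5 = 1 → (7,1,-4)

7,1,-4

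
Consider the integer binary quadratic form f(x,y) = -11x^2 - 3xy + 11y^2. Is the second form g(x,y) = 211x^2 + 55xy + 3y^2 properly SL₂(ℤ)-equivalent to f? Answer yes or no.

D₁ = 493, D₂ = 493
river cycle of f (length 10): (11, 3, -11), (-11, 19, 3), (3, 17, -17), (-17, 17, 3), (3, 19, -11), (-11, 3, 11), (11, 19, -3), (-3, 17, 17), (17, 17, -3), (-3, 19, 11)
river cycle of g (length 10): (3, 17, -17), (-17, 17, 3), (3, 19, -11), (-11, 3, 11), (11, 19, -3), (-3, 17, 17), (17, 17, -3), (-3, 19, 11), (11, 3, -11), (-11, 19, 3)
cycles coincide ⇒ equivalent

yes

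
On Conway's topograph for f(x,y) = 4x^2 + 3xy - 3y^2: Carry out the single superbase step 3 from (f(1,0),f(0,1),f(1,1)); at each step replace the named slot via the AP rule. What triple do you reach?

start (4,-3,4) = (f(1,0),f(0,1),f(1,1))
replace slot 3: 2·(4+(-3)) − 4 = -2 → (4,-3,-2)

4,-3,-2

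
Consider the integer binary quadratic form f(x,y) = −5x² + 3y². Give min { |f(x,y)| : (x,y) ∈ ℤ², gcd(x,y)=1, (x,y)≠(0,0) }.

descent: ρ → (3,6,-2)  [lands on river]
river: ρ → (-2,6,3)
closes: descent 1, river 2
min |a| on river = 2

2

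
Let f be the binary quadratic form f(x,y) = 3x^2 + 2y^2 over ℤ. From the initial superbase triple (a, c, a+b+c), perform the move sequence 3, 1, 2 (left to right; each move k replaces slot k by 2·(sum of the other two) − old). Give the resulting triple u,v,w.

start (3,2,5) = (f(1,0),f(0,1),f(1,1))
replace slot 3: 2·(3+2) − 5 = 5 → (3,2,5)
replace slot 1: 2·(2+5) − 3 = 11 → (11,2,5)
replace slot 2: 2·(11+5) − 2 = 30 → (11,30,5)

11,30,5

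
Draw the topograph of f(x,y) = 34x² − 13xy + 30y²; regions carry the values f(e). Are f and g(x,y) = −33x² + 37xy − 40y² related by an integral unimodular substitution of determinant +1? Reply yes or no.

D₁ = -3911, D₂ = -3911
f: flip: (34,-13,30)→(30,13,34)
f: reduced (well bottom): (30,13,34) with a≤c, −a<b≤a
g is negative-definite; reduce −g:
−g: translate: b→29 (≡-37 mod 66), so (33,-37,40)→(33,29,36)
−g: reduced (well bottom): (33,29,36) with a≤c, −a<b≤a
flip sign back: reduced form of g is (-33,-29,-36)
reduced forms (30, 13, 34) vs (-33, -29, -36) ⇒ inequivalent

no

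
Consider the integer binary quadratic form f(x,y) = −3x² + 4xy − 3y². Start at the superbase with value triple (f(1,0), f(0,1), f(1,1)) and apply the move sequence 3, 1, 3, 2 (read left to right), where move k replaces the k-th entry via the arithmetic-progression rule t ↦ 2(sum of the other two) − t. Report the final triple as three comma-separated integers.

start (-3,-3,-2) = (f(1,0),f(0,1),f(1,1))
replace slot 3: 2·((-3)+(-3)) − (-2) = -10 → (-3,-3,-10)
replace slot 1: 2·((-3)+(-10)) − (-3) = -23 → (-23,-3,-10)
replace slot 3: 2·((-23)+(-3)) − (-10) = -42 → (-23,-3,-42)
replace slot 2: 2·((-23)+(-42)) − (-3) = -127 → (-23,-127,-42)

-23,-127,-42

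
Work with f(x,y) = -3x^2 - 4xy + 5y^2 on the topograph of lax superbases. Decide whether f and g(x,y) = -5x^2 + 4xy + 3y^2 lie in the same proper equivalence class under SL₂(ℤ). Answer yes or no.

D₁ = 76, D₂ = 76
river cycle of f (length 6): (5, 4, -3), (-3, 8, 1), (1, 8, -3), (-3, 4, 5), (5, 6, -2), (-2, 6, 5)
river cycle of g (length 6): (3, 8, -1), (-1, 8, 3), (3, 4, -5), (-5, 6, 2), (2, 6, -5), (-5, 4, 3)
cycles differ ⇒ inequivalent

no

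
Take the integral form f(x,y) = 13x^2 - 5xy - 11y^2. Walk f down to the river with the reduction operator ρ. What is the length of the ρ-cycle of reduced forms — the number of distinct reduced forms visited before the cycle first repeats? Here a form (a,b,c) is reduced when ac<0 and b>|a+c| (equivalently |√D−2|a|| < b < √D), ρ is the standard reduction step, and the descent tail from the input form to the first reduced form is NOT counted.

D = 597, ⌊√D⌋ = 24
descent: ρ → (-11,5,13)  [lands on river]
river: ρ → (13,21,-3)
river: ρ → (-3,21,13)
river: ρ → (13,5,-11)
river: ρ → (-11,17,7)
river: ρ → (7,11,-17)
river: ρ → (-17,23,1)
river: ρ → (1,23,-17)
river: ρ → (-17,11,7)
river: ρ → (7,17,-11)
ρ-cycle length = 10 (tail of 1 descent step not counted)

10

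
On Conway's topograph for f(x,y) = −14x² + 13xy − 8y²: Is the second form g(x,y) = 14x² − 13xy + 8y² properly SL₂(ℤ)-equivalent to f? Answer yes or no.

D₁ = -279, D₂ = -279
f is negative-definite; reduce −f:
−f: flip: (14,-13,8)→(8,13,14)
−f: translate: b→-3 (≡13 mod 16), so (8,13,14)→(8,-3,9)
−f: reduced (well bottom): (8,-3,9) with a≤c, −a<b≤a
flip sign back: reduced form of f is (-8,3,-9)
g: flip: (14,-13,8)→(8,13,14)
g: translate: b→-3 (≡13 mod 16), so (8,13,14)→(8,-3,9)
g: reduced (well bottom): (8,-3,9) with a≤c, −a<b≤a
reduced forms (-8, 3, -9) vs (8, -3, 9) ⇒ inequivalent

no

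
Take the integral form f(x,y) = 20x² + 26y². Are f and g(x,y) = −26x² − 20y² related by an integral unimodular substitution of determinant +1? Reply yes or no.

D₁ = -2080, D₂ = -2080
f: reduced (well bottom): (20,0,26) with a≤c, −a<b≤a
g is negative-definite; reduce −g:
−g: flip: (26,0,20)→(20,0,26)
−g: reduced (well bottom): (20,0,26) with a≤c, −a<b≤a
flip sign back: reduced form of g is (-20,0,-26)
reduced forms (20, 0, 26) vs (-20, 0, -26) ⇒ inequivalent

no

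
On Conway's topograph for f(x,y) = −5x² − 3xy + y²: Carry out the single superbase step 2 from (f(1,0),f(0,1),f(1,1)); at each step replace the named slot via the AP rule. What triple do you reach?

start (-5,1,-7) = (f(1,0),f(0,1),f(1,1))
replace slot 2: 2·((-5)+(-7)) − 1 = -25 → (-5,-25,-7)

-5,-25,-7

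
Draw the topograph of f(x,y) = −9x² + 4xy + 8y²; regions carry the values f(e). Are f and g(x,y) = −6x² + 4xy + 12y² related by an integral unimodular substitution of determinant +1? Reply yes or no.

D₁ = 304, D₂ = 304
river cycle of f (length 12): (8, 12, -5), (-5, 8, 12), (12, 16, -1), (-1, 16, 12), (12, 8, -5), (-5, 12, 8), (8, 4, -9), (-9, 14, 3), (3, 16, -4), (-4, 16, 3), … (2 more)
river cycle of g (length 6): (-6, 16, 2), (2, 16, -6), (-6, 8, 10), (10, 12, -4), (-4, 12, 10), (10, 8, -6)
cycles differ ⇒ inequivalent

no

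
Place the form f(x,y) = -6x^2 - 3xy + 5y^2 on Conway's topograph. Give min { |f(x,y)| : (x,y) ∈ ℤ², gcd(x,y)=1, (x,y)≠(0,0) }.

descent: ρ → (5,3,-6)  [lands on river]
river: ρ → (-6,9,2)
river: ρ → (2,11,-1)
river: ρ → (-1,11,2)
river: ρ → (2,9,-6)
river: ρ → (-6,3,5)
river: ρ → (5,7,-4)
river: ρ → (-4,9,3)
river: ρ → (3,9,-4)
river: ρ → (-4,7,5)
closes: descent 1, river 10
min |a| on river = 1

1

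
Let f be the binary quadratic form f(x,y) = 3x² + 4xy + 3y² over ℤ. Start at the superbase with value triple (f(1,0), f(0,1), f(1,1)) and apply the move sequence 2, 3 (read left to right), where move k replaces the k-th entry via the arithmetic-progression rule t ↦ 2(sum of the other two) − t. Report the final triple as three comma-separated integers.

start (3,3,10) = (f(1,0),f(0,1),f(1,1))
replace slot 2: 2·(3+10) − 3 = 23 → (3,23,10)
replace slot 3: 2·(3+23) − 10 = 42 → (3,23,42)

3,23,42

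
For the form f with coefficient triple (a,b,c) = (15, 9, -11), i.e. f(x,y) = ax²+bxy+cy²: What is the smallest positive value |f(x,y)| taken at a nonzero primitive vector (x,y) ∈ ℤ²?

river: ρ → (-11,13,13)
river: ρ → (13,13,-11)
river: ρ → (-11,9,15)
river: ρ → (15,21,-5)
river: ρ → (-5,19,19)
river: ρ → (19,19,-5)
river: ρ → (-5,21,15)
river: ρ → (15,9,-11)
closes: descent 0, river 8
min |a| on river = 5

5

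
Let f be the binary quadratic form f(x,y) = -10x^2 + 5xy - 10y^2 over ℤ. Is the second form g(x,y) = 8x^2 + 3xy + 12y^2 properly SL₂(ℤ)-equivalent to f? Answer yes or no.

D₁ = -375, D₂ = -375
f is negative-definite; reduce −f:
−f: flip: (10,-5,10)→(10,5,10)
−f: reduced (well bottom): (10,5,10) with a≤c, −a<b≤a
flip sign back: reduced form of f is (-10,-5,-10)
g: reduced (well bottom): (8,3,12) with a≤c, −a<b≤a
reduced forms (-10, -5, -10) vs (8, 3, 12) ⇒ inequivalent

no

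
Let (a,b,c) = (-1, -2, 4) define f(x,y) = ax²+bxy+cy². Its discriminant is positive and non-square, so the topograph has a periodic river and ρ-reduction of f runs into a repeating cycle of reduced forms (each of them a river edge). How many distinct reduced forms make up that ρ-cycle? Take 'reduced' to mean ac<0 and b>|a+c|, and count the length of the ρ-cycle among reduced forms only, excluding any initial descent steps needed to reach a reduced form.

D = 20, ⌊√D⌋ = 4
descent: ρ → (4,2,-1)
descent: ρ → (-1,4,1)  [lands on river]
river: ρ → (1,4,-1)
ρ-cycle length = 2 (tail of 2 descent steps not counted)

2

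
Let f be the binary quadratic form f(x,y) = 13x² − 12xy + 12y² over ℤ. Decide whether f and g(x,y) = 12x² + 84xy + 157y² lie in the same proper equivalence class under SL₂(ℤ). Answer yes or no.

D₁ = -480, D₂ = -480
f: flip: (13,-12,12)→(12,12,13)
f: reduced (well bottom): (12,12,13) with a≤c, −a<b≤a
g: translate: b→12 (≡84 mod 24), so (12,84,157)→(12,12,13)
g: reduced (well bottom): (12,12,13) with a≤c, −a<b≤a
reduced forms (12, 12, 13) vs (12, 12, 13) ⇒ equivalent

yes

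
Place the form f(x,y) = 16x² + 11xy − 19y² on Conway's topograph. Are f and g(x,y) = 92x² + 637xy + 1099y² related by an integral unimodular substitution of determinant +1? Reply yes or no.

D₁ = 1337, D₂ = 1337
river cycle of f (length 18): (-19, 27, 8), (8, 21, -28), (-28, 35, 1), (1, 35, -28), (-28, 21, 8), (8, 27, -19), (-19, 11, 16), (16, 21, -14), (-14, 35, 2), (2, 33, -31), … (8 more)
river cycle of g (length 18): (16, 11, -19), (-19, 27, 8), (8, 21, -28), (-28, 35, 1), (1, 35, -28), (-28, 21, 8), (8, 27, -19), (-19, 11, 16), (16, 21, -14), (-14, 35, 2), … (8 more)
cycles coincide ⇒ equivalent

yes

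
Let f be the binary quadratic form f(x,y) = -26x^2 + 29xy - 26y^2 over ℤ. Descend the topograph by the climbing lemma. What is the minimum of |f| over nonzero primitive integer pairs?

translate: b→23 (≡-29 mod 52), so (26,-29,26)→(26,23,23)
flip: (26,23,23)→(23,-23,26)
translate: b→23 (≡-23 mod 46), so (23,-23,26)→(23,23,26)
reduced (well bottom): (23,23,26) with a≤c, −a<b≤a
well minimum |f| = |-23| = 23 (negative-definite)

23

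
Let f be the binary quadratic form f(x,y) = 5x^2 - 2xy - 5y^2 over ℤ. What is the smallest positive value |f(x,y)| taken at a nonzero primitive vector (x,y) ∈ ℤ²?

descent: ρ → (-5,2,5)  [lands on river]
river: ρ → (5,8,-2)
river: ρ → (-2,8,5)
river: ρ → (5,2,-5)
river: ρ → (-5,8,2)
river: ρ → (2,8,-5)
closes: descent 1, river 6
min |a| on river = 2

2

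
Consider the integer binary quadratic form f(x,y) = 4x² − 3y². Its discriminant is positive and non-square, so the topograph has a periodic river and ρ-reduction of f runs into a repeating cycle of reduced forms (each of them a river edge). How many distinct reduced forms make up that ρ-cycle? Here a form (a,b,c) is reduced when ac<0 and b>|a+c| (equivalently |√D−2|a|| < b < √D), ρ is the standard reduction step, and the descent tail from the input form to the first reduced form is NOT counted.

D = 48, ⌊√D⌋ = 6
descent: ρ → (-3,6,1)  [lands on river]
river: ρ → (1,6,-3)
ρ-cycle length = 2 (tail of 1 descent step not counted)

2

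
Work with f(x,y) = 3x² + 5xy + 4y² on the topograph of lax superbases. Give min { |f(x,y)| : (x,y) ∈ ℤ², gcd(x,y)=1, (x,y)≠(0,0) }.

translate: b→-1 (≡5 mod 6), so (3,5,4)→(3,-1,2)
flip: (3,-1,2)→(2,1,3)
reduced (well bottom): (2,1,3) with a≤c, −a<b≤a
well minimum = a = 2

2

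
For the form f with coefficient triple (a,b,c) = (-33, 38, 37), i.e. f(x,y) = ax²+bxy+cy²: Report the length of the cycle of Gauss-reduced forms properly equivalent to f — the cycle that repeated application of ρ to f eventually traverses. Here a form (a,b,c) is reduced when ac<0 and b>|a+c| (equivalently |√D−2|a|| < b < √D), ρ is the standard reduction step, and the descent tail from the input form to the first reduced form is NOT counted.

D = 6328, ⌊√D⌋ = 79
river: ρ → (37,36,-34)
river: ρ → (-34,32,39)
river: ρ → (39,46,-27)
river: ρ → (-27,62,23)
river: ρ → (23,76,-6)
river: ρ → (-6,68,71)
river: ρ → (71,74,-3)
river: ρ → (-3,76,46)
river: ρ → (46,16,-33)
river: ρ → (-33,50,29)
river: ρ → (29,66,-17)
river: ρ → (-17,70,21)
river: ρ → (21,56,-38)
river: ρ → (-38,20,39)
river: ρ → (39,58,-19)
river: ρ → (-19,56,42)
river: ρ → (42,28,-33)
river: ρ → (-33,38,37)
ρ-cycle length = 18 (tail of 0 descent steps not counted)

18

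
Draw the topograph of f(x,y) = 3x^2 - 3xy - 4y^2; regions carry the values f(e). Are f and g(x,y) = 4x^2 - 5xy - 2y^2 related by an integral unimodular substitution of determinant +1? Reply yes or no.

D₁ = 57, D₂ = 57
river cycle of f (length 6): (-4, 3, 3), (3, 3, -4), (-4, 5, 2), (2, 7, -1), (-1, 7, 2), (2, 5, -4)
river cycle of g (length 6): (-2, 5, 4), (4, 3, -3), (-3, 3, 4), (4, 5, -2), (-2, 7, 1), (1, 7, -2)
cycles differ ⇒ inequivalent

no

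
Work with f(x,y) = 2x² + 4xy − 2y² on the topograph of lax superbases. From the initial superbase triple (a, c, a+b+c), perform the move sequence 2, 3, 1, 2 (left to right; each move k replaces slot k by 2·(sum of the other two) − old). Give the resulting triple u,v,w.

start (2,-2,4) = (f(1,0),f(0,1),f(1,1))
replace slot 2: 2·(2+4) − (-2) = 14 → (2,14,4)
replace slot 3: 2·(2+14) − 4 = 28 → (2,14,28)
replace slot 1: 2·(14+28) − 2 = 82 → (82,14,28)
replace slot 2: 2·(82+28) − 14 = 206 → (82,206,28)

82,206,28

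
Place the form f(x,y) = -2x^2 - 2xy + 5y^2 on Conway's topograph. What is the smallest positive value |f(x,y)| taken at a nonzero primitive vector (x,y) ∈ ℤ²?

descent: ρ → (5,2,-2)
descent: ρ → (-2,6,1)  [lands on river]
river: ρ → (1,6,-2)
closes: descent 2, river 2
min |a| on river = 1

1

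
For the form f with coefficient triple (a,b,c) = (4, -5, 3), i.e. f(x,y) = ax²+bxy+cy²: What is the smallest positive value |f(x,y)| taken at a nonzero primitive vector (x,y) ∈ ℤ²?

translate: b→3 (≡-5 mod 8), so (4,-5,3)→(4,3,2)
flip: (4,3,2)→(2,-3,4)
translate: b→1 (≡-3 mod 4), so (2,-3,4)→(2,1,3)
reduced (well bottom): (2,1,3) with a≤c, −a<b≤a
well minimum = a = 2

2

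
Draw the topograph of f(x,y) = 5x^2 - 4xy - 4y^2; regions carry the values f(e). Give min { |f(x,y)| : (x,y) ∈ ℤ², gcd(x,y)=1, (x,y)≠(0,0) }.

descent: ρ → (-4,4,5)  [lands on river]
river: ρ → (5,6,-3)
river: ρ → (-3,6,5)
river: ρ → (5,4,-4)
closes: descent 1, river 4
min |a| on river = 3

3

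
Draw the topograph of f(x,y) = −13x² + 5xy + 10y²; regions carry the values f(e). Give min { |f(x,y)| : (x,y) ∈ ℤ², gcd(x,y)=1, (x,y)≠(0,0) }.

river: ρ → (10,15,-8)
river: ρ → (-8,17,8)
river: ρ → (8,15,-10)
river: ρ → (-10,5,13)
river: ρ → (13,21,-2)
river: ρ → (-2,23,2)
river: ρ → (2,21,-13)
river: ρ → (-13,5,10)
closes: descent 0, river 8
min |a| on river = 2

2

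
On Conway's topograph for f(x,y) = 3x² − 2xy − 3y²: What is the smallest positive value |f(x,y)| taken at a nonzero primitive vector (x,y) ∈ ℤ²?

descent: ρ → (-3,2,3)  [lands on river]
river: ρ → (3,4,-2)
river: ρ → (-2,4,3)
river: ρ → (3,2,-3)
river: ρ → (-3,4,2)
river: ρ → (2,4,-3)
closes: descent 1, river 6
min |a| on river = 2

2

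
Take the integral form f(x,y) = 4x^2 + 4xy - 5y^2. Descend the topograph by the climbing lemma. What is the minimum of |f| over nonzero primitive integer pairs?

river: ρ → (-5,6,3)
river: ρ → (3,6,-5)
river: ρ → (-5,4,4)
river: ρ → (4,4,-5)
closes: descent 0, river 4
min |a| on river = 3

3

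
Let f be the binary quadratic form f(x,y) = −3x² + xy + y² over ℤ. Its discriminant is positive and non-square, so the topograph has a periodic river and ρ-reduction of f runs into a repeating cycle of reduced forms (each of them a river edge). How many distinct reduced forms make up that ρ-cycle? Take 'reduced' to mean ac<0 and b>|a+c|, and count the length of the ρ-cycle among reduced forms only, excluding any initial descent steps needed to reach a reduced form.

D = 13, ⌊√D⌋ = 3
descent: ρ → (1,3,-1)  [lands on river]
river: ρ → (-1,3,1)
ρ-cycle length = 2 (tail of 1 descent step not counted)

2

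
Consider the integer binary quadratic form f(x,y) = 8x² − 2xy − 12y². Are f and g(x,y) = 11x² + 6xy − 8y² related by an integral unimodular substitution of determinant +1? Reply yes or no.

D₁ = 388, D₂ = 388
river cycle of f (length 18): (8, 14, -6), (-6, 10, 12), (12, 14, -4), (-4, 18, 4), (4, 14, -12), (-12, 10, 6), (6, 14, -8), (-8, 18, 2), (2, 18, -8), (-8, 14, 6), … (8 more)
river cycle of g (length 22): (-8, 10, 9), (9, 8, -9), (-9, 10, 8), (8, 6, -11), (-11, 16, 3), (3, 14, -16), (-16, 18, 1), (1, 18, -16), (-16, 14, 3), (3, 16, -11), … (12 more)
cycles differ ⇒ inequivalent

no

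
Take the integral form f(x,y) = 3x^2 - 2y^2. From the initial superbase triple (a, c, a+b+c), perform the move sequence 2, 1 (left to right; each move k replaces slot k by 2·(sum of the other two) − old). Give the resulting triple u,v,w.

start (3,-2,1) = (f(1,0),f(0,1),f(1,1))
replace slot 2: 2·(3+1) − (-2) = 10 → (3,10,1)
replace slot 1: 2·(10+1) − 3 = 19 → (19,10,1)

19,10,1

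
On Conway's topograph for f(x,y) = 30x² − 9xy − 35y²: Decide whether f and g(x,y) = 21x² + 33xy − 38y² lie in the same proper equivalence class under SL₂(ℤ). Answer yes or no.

D₁ = 4281, D₂ = 4281
river cycle of f (length 28): (-35, 9, 30), (30, 51, -14), (-14, 61, 10), (10, 59, -20), (-20, 61, 7), (7, 65, -2), (-2, 63, 39), (39, 15, -26), (-26, 37, 28), (28, 19, -35), … (18 more)
river cycle of g (length 28): (-38, 43, 16), (16, 53, -23), (-23, 39, 30), (30, 21, -32), (-32, 43, 19), (19, 33, -42), (-42, 51, 10), (10, 49, -47), (-47, 45, 12), (12, 51, -35), … (18 more)
cycles differ ⇒ inequivalent

no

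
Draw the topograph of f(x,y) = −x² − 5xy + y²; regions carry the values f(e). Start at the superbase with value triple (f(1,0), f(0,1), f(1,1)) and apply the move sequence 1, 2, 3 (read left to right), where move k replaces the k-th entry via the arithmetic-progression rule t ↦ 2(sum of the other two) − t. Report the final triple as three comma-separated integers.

start (-1,1,-5) = (f(1,0),f(0,1),f(1,1))
replace slot 1: 2·(1+(-5)) − (-1) = -7 → (-7,1,-5)
replace slot 2: 2·((-7)+(-5)) − 1 = -25 → (-7,-25,-5)
replace slot 3: 2·((-7)+(-25)) − (-5) = -59 → (-7,-25,-59)

-7,-25,-59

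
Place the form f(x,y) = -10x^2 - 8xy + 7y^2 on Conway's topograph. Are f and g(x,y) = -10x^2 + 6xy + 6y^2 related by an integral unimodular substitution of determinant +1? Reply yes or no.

D₁ = 344, D₂ = 276
discriminants differ ⇒ not SL₂(ℤ)-equivalent

no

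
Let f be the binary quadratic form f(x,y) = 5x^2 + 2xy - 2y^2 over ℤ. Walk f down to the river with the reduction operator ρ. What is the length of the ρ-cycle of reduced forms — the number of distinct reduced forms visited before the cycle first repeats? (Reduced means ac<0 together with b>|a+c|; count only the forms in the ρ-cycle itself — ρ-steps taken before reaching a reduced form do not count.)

D = 44, ⌊√D⌋ = 6
descent: ρ → (-2,6,1)  [lands on river]
river: ρ → (1,6,-2)
ρ-cycle length = 2 (tail of 1 descent step not counted)

2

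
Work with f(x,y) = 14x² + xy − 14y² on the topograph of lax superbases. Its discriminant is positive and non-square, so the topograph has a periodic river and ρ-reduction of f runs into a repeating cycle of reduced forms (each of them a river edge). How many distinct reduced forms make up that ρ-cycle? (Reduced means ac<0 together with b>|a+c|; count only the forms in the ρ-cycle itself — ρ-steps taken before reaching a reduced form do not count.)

D = 785, ⌊√D⌋ = 28
river: ρ → (-14,27,1)
river: ρ → (1,27,-14)
river: ρ → (-14,1,14)
river: ρ → (14,27,-1)
river: ρ → (-1,27,14)
river: ρ → (14,1,-14)
ρ-cycle length = 6 (tail of 0 descent steps not counted)

6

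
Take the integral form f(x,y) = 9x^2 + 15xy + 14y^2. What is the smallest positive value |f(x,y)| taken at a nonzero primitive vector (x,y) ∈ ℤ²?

translate: b→-3 (≡15 mod 18), so (9,15,14)→(9,-3,8)
flip: (9,-3,8)→(8,3,9)
reduced (well bottom): (8,3,9) with a≤c, −a<b≤a
well minimum = a = 8

8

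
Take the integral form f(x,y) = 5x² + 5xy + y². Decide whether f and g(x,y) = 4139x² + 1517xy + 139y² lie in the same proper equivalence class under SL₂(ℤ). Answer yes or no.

D₁ = 5, D₂ = 5
river cycle of f (length 2): (1, 1, -1), (-1, 1, 1)
river cycle of g (length 2): (1, 1, -1), (-1, 1, 1)
cycles coincide ⇒ equivalent

yes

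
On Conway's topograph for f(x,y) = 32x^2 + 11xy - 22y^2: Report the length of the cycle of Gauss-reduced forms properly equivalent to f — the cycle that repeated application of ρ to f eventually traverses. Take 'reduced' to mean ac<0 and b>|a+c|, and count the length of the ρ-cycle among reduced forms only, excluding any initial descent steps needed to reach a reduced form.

D = 2937, ⌊√D⌋ = 54
river: ρ → (-22,33,21)
river: ρ → (21,51,-4)
river: ρ → (-4,53,8)
river: ρ → (8,43,-34)
river: ρ → (-34,25,17)
river: ρ → (17,43,-16)
river: ρ → (-16,53,2)
river: ρ → (2,51,-42)
river: ρ → (-42,33,11)
river: ρ → (11,33,-42)
river: ρ → (-42,51,2)
river: ρ → (2,53,-16)
river: ρ → (-16,43,17)
river: ρ → (17,25,-34)
river: ρ → (-34,43,8)
river: ρ → (8,53,-4)
river: ρ → (-4,51,21)
river: ρ → (21,33,-22)
river: ρ → (-22,11,32)
river: ρ → (32,53,-1)
river: ρ → (-1,53,32)
river: ρ → (32,11,-22)
ρ-cycle length = 22 (tail of 0 descent steps not counted)

22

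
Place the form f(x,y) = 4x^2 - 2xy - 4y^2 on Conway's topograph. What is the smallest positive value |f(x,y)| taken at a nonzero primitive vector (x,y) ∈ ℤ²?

descent: ρ → (-4,2,4)  [lands on river]
river: ρ → (4,6,-2)
river: ρ → (-2,6,4)
river: ρ → (4,2,-4)
river: ρ → (-4,6,2)
river: ρ → (2,6,-4)
closes: descent 1, river 6
min |a| on river = 2

2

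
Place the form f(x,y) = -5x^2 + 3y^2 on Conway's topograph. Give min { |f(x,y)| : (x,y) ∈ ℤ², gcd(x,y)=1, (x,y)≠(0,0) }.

descent: ρ → (3,6,-2)  [lands on river]
river: ρ → (-2,6,3)
closes: descent 1, river 2
min |a| on river = 2

2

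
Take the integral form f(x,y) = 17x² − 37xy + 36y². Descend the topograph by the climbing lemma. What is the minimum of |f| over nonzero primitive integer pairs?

translate: b→-3 (≡-37 mod 34), so (17,-37,36)→(17,-3,16)
flip: (17,-3,16)→(16,3,17)
reduced (well bottom): (16,3,17) with a≤c, −a<b≤a
well minimum = a = 16

16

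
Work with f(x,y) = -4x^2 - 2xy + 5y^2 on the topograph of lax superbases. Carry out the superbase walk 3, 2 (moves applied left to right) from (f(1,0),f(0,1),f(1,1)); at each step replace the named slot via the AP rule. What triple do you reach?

start (-4,5,-1) = (f(1,0),f(0,1),f(1,1))
replace slot 3: 2·((-4)+5) − (-1) = 3 → (-4,5,3)
replace slot 2: 2·((-4)+3) − 5 = -7 → (-4,-7,3)

-4,-7,3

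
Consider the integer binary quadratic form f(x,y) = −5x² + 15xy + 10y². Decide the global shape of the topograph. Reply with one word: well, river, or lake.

D = b²−4ac = 15² − 4·(-5)·10 = 425
D > 0 non-square ⇒ indefinite ⇒ periodic river

river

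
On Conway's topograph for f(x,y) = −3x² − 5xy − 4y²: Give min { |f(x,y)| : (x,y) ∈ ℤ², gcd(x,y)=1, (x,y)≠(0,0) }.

translate: b→-1 (≡5 mod 6), so (3,5,4)→(3,-1,2)
flip: (3,-1,2)→(2,1,3)
reduced (well bottom): (2,1,3) with a≤c, −a<b≤a
well minimum |f| = |-2| = 2 (negative-definite)

2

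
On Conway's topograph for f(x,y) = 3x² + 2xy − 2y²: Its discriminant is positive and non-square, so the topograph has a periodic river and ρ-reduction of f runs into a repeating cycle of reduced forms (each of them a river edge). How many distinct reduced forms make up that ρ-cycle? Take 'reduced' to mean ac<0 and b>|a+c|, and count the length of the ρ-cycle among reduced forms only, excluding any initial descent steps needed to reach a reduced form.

D = 28, ⌊√D⌋ = 5
river: ρ → (-2,2,3)
river: ρ → (3,4,-1)
river: ρ → (-1,4,3)
river: ρ → (3,2,-2)
ρ-cycle length = 4 (tail of 0 descent steps not counted)

4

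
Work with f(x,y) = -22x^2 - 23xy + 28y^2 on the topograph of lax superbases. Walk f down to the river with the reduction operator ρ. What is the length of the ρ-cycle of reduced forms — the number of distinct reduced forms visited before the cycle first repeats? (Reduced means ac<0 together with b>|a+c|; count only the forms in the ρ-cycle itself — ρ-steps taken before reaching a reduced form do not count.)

D = 2993, ⌊√D⌋ = 54
descent: ρ → (28,23,-22)  [lands on river]
river: ρ → (-22,21,29)
river: ρ → (29,37,-14)
river: ρ → (-14,47,14)
river: ρ → (14,37,-29)
river: ρ → (-29,21,22)
river: ρ → (22,23,-28)
river: ρ → (-28,33,17)
river: ρ → (17,35,-26)
river: ρ → (-26,17,26)
river: ρ → (26,35,-17)
river: ρ → (-17,33,28)
ρ-cycle length = 12 (tail of 1 descent step not counted)

12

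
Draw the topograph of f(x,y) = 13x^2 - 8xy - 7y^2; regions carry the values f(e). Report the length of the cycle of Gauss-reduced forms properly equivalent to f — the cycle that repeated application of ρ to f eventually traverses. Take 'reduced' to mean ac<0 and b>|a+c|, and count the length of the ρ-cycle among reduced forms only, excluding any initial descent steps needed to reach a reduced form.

D = 428, ⌊√D⌋ = 20
descent: ρ → (-7,8,13)  [lands on river]
river: ρ → (13,18,-2)
river: ρ → (-2,18,13)
river: ρ → (13,8,-7)
river: ρ → (-7,20,1)
river: ρ → (1,20,-7)
ρ-cycle length = 6 (tail of 1 descent step not counted)

6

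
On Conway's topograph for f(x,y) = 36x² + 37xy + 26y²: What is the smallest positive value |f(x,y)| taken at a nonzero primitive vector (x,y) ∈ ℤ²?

translate: b→-35 (≡37 mod 72), so (36,37,26)→(36,-35,25)
flip: (36,-35,25)→(25,35,36)
translate: b→-15 (≡35 mod 50), so (25,35,36)→(25,-15,26)
reduced (well bottom): (25,-15,26) with a≤c, −a<b≤a
well minimum = a = 25

25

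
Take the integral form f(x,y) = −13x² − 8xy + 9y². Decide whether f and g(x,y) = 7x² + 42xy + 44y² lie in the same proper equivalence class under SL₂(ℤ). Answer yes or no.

D₁ = 532, D₂ = 532
river cycle of f (length 16): (9, 8, -13), (-13, 18, 4), (4, 22, -3), (-3, 20, 11), (11, 2, -12), (-12, 22, 1), (1, 22, -12), (-12, 2, 11), (11, 20, -3), (-3, 22, 4), … (6 more)
river cycle of g (length 16): (7, 14, -12), (-12, 10, 9), (9, 8, -13), (-13, 18, 4), (4, 22, -3), (-3, 20, 11), (11, 2, -12), (-12, 22, 1), (1, 22, -12), (-12, 2, 11), … (6 more)
cycles coincide ⇒ equivalent

yes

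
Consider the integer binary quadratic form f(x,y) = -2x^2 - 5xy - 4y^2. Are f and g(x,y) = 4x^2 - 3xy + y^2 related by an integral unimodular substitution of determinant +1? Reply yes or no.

D₁ = -7, D₂ = -7
f is negative-definite; reduce −f:
−f: translate: b→1 (≡5 mod 4), so (2,5,4)→(2,1,1)
−f: flip: (2,1,1)→(1,-1,2)
−f: translate: b→1 (≡-1 mod 2), so (1,-1,2)→(1,1,2)
−f: reduced (well bottom): (1,1,2) with a≤c, −a<b≤a
flip sign back: reduced form of f is (-1,-1,-2)
g: flip: (4,-3,1)→(1,3,4)
g: translate: b→1 (≡3 mod 2), so (1,3,4)→(1,1,2)
g: reduced (well bottom): (1,1,2) with a≤c, −a<b≤a
reduced forms (-1, -1, -2) vs (1, 1, 2) ⇒ inequivalent

no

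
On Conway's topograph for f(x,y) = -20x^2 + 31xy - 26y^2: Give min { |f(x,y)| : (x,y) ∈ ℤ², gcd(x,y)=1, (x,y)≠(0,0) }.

translate: b→9 (≡-31 mod 40), so (20,-31,26)→(20,9,15)
flip: (20,9,15)→(15,-9,20)
reduced (well bottom): (15,-9,20) with a≤c, −a<b≤a
well minimum |f| = |-15| = 15 (negative-definite)

15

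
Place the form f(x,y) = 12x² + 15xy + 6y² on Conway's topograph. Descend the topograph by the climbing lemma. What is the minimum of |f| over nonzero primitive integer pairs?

translate: b→-9 (≡15 mod 24), so (12,15,6)→(12,-9,3)
flip: (12,-9,3)→(3,9,12)
translate: b→3 (≡9 mod 6), so (3,9,12)→(3,3,6)
reduced (well bottom): (3,3,6) with a≤c, −a<b≤a
well minimum = a = 3

3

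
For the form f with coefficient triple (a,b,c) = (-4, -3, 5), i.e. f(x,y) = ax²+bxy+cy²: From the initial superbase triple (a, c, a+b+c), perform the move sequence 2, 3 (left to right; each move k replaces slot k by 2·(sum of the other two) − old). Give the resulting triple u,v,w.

start (-4,5,-2) = (f(1,0),f(0,1),f(1,1))
replace slot 2: 2·((-4)+(-2)) − 5 = -17 → (-4,-17,-2)
replace slot 3: 2·((-4)+(-17)) − (-2) = -40 → (-4,-17,-40)

-4,-17,-40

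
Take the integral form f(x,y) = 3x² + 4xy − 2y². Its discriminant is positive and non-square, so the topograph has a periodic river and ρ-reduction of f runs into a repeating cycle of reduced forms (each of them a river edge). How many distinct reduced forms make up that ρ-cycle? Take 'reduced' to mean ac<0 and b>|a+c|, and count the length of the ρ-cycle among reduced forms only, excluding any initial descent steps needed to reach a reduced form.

D = 40, ⌊√D⌋ = 6
river: ρ → (-2,4,3)
river: ρ → (3,2,-3)
river: ρ → (-3,4,2)
river: ρ → (2,4,-3)
river: ρ → (-3,2,3)
river: ρ → (3,4,-2)
ρ-cycle length = 6 (tail of 0 descent steps not counted)

6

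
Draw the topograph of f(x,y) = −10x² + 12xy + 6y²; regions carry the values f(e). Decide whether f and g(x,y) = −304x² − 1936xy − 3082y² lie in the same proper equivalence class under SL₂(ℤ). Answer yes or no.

D₁ = 384, D₂ = 384
river cycle of f (length 4): (6, 12, -10), (-10, 8, 8), (8, 8, -10), (-10, 12, 6)
river cycle of g (length 4): (-10, 12, 6), (6, 12, -10), (-10, 8, 8), (8, 8, -10)
cycles coincide ⇒ equivalent

yes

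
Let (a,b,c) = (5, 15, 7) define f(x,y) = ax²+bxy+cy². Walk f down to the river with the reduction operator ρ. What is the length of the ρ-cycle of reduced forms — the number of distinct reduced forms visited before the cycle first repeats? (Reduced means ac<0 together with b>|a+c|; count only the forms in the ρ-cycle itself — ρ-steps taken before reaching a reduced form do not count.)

D = 85, ⌊√D⌋ = 9
descent: ρ → (7,-1,-3)
descent: ρ → (-3,7,3)  [lands on river]
river: ρ → (3,5,-5)
river: ρ → (-5,5,3)
river: ρ → (3,7,-3)
river: ρ → (-3,5,5)
river: ρ → (5,5,-3)
ρ-cycle length = 6 (tail of 2 descent steps not counted)

6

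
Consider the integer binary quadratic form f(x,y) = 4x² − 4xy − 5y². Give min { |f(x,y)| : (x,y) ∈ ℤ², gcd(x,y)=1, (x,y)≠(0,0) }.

descent: ρ → (-5,4,4)  [lands on river]
river: ρ → (4,4,-5)
river: ρ → (-5,6,3)
river: ρ → (3,6,-5)
closes: descent 1, river 4
min |a| on river = 3

3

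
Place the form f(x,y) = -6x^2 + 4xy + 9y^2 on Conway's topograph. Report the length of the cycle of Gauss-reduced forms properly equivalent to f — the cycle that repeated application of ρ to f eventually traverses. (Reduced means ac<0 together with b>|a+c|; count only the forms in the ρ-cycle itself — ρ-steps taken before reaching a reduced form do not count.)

D = 232, ⌊√D⌋ = 15
river: ρ → (9,14,-1)
river: ρ → (-1,14,9)
river: ρ → (9,4,-6)
river: ρ → (-6,8,7)
river: ρ → (7,6,-7)
river: ρ → (-7,8,6)
river: ρ → (6,4,-9)
river: ρ → (-9,14,1)
river: ρ → (1,14,-9)
river: ρ → (-9,4,6)
river: ρ → (6,8,-7)
river: ρ → (-7,6,7)
river: ρ → (7,8,-6)
river: ρ → (-6,4,9)
ρ-cycle length = 14 (tail of 0 descent steps not counted)

14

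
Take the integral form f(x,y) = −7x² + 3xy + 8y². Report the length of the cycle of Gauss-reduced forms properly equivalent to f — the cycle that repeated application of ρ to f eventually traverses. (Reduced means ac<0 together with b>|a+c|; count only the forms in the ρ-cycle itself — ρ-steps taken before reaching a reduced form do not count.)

D = 233, ⌊√D⌋ = 15
river: ρ → (8,13,-2)
river: ρ → (-2,15,1)
river: ρ → (1,15,-2)
river: ρ → (-2,13,8)
river: ρ → (8,3,-7)
river: ρ → (-7,11,4)
river: ρ → (4,13,-4)
river: ρ → (-4,11,7)
river: ρ → (7,3,-8)
river: ρ → (-8,13,2)
river: ρ → (2,15,-1)
river: ρ → (-1,15,2)
river: ρ → (2,13,-8)
river: ρ → (-8,3,7)
river: ρ → (7,11,-4)
river: ρ → (-4,13,4)
river: ρ → (4,11,-7)
river: ρ → (-7,3,8)
ρ-cycle length = 18 (tail of 0 descent steps not counted)

18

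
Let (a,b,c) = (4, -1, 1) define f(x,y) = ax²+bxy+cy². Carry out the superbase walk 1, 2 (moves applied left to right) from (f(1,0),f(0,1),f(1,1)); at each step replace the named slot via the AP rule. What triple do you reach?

start (4,1,4) = (f(1,0),f(0,1),f(1,1))
replace slot 1: 2·(1+4) − 4 = 6 → (6,1,4)
replace slot 2: 2·(6+4) − 1 = 19 → (6,19,4)

6,19,4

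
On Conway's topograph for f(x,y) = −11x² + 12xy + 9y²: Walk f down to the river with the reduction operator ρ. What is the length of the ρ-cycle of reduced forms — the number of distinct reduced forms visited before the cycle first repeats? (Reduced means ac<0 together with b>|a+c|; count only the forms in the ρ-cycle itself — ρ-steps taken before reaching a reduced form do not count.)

D = 540, ⌊√D⌋ = 23
river: ρ → (9,6,-14)
river: ρ → (-14,22,1)
river: ρ → (1,22,-14)
river: ρ → (-14,6,9)
river: ρ → (9,12,-11)
river: ρ → (-11,10,10)
river: ρ → (10,10,-11)
river: ρ → (-11,12,9)
ρ-cycle length = 8 (tail of 0 descent steps not counted)

8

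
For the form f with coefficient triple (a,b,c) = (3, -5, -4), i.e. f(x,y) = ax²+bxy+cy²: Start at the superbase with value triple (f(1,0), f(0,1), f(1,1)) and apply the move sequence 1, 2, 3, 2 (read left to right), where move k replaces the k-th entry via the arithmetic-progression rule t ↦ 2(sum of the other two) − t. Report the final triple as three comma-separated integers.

start (3,-4,-6) = (f(1,0),f(0,1),f(1,1))
replace slot 1: 2·((-4)+(-6)) − 3 = -23 → (-23,-4,-6)
replace slot 2: 2·((-23)+(-6)) − (-4) = -54 → (-23,-54,-6)
replace slot 3: 2·((-23)+(-54)) − (-6) = -148 → (-23,-54,-148)
replace slot 2: 2·((-23)+(-148)) − (-54) = -288 → (-23,-288,-148)

-23,-288,-148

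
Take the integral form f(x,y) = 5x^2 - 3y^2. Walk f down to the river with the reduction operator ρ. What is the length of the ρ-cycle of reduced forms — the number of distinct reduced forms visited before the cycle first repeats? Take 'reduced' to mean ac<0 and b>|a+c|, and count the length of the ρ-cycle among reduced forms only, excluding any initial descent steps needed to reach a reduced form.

D = 60, ⌊√D⌋ = 7
descent: ρ → (-3,6,2)  [lands on river]
river: ρ → (2,6,-3)
ρ-cycle length = 2 (tail of 1 descent step not counted)

2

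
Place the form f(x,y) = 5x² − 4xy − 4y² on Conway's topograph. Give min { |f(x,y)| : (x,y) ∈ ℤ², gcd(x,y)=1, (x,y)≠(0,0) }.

descent: ρ → (-4,4,5)  [lands on river]
river: ρ → (5,6,-3)
river: ρ → (-3,6,5)
river: ρ → (5,4,-4)
closes: descent 1, river 4
min |a| on river = 3

3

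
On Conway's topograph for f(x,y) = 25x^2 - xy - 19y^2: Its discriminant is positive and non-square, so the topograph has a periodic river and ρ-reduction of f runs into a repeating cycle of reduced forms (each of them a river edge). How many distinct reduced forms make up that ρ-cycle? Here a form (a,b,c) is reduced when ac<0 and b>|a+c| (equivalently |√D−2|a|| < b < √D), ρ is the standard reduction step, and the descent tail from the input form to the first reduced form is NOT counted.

D = 1901, ⌊√D⌋ = 43
descent: ρ → (-19,39,5)  [lands on river]
river: ρ → (5,41,-11)
river: ρ → (-11,25,29)
river: ρ → (29,33,-7)
river: ρ → (-7,37,19)
river: ρ → (19,39,-5)
river: ρ → (-5,41,11)
river: ρ → (11,25,-29)
river: ρ → (-29,33,7)
river: ρ → (7,37,-19)
ρ-cycle length = 10 (tail of 1 descent step not counted)

10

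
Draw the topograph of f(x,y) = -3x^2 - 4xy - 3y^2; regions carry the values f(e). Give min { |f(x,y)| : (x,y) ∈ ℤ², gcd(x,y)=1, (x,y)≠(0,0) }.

translate: b→-2 (≡4 mod 6), so (3,4,3)→(3,-2,2)
flip: (3,-2,2)→(2,2,3)
reduced (well bottom): (2,2,3) with a≤c, −a<b≤a
well minimum |f| = |-2| = 2 (negative-definite)

2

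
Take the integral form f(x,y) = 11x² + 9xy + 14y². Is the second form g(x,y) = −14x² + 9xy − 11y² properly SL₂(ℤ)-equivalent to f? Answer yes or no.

D₁ = -535, D₂ = -535
f: reduced (well bottom): (11,9,14) with a≤c, −a<b≤a
g is negative-definite; reduce −g:
−g: flip: (14,-9,11)→(11,9,14)
−g: reduced (well bottom): (11,9,14) with a≤c, −a<b≤a
flip sign back: reduced form of g is (-11,-9,-14)
reduced forms (11, 9, 14) vs (-11, -9, -14) ⇒ inequivalent

no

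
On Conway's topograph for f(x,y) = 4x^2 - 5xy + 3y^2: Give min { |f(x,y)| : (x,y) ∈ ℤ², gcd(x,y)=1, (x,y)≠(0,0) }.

translate: b→3 (≡-5 mod 8), so (4,-5,3)→(4,3,2)
flip: (4,3,2)→(2,-3,4)
translate: b→1 (≡-3 mod 4), so (2,-3,4)→(2,1,3)
reduced (well bottom): (2,1,3) with a≤c, −a<b≤a
well minimum = a = 2

2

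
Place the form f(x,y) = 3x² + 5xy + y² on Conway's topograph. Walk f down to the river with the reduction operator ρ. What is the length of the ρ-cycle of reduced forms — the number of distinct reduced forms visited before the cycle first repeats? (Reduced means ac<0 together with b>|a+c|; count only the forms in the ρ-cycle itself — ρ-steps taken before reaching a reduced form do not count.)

D = 13, ⌊√D⌋ = 3
descent: ρ → (1,3,-1)  [lands on river]
river: ρ → (-1,3,1)
ρ-cycle length = 2 (tail of 1 descent step not counted)

2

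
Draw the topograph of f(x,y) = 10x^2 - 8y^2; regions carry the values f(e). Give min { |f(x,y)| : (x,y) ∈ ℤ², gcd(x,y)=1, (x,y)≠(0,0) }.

descent: ρ → (-8,16,2)  [lands on river]
river: ρ → (2,16,-8)
closes: descent 1, river 2
min |a| on river = 2

2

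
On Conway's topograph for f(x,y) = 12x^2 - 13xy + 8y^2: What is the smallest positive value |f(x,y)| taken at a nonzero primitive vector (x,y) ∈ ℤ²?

translate: b→11 (≡-13 mod 24), so (12,-13,8)→(12,11,7)
flip: (12,11,7)→(7,-11,12)
translate: b→3 (≡-11 mod 14), so (7,-11,12)→(7,3,8)
reduced (well bottom): (7,3,8) with a≤c, −a<b≤a
well minimum = a = 7

7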